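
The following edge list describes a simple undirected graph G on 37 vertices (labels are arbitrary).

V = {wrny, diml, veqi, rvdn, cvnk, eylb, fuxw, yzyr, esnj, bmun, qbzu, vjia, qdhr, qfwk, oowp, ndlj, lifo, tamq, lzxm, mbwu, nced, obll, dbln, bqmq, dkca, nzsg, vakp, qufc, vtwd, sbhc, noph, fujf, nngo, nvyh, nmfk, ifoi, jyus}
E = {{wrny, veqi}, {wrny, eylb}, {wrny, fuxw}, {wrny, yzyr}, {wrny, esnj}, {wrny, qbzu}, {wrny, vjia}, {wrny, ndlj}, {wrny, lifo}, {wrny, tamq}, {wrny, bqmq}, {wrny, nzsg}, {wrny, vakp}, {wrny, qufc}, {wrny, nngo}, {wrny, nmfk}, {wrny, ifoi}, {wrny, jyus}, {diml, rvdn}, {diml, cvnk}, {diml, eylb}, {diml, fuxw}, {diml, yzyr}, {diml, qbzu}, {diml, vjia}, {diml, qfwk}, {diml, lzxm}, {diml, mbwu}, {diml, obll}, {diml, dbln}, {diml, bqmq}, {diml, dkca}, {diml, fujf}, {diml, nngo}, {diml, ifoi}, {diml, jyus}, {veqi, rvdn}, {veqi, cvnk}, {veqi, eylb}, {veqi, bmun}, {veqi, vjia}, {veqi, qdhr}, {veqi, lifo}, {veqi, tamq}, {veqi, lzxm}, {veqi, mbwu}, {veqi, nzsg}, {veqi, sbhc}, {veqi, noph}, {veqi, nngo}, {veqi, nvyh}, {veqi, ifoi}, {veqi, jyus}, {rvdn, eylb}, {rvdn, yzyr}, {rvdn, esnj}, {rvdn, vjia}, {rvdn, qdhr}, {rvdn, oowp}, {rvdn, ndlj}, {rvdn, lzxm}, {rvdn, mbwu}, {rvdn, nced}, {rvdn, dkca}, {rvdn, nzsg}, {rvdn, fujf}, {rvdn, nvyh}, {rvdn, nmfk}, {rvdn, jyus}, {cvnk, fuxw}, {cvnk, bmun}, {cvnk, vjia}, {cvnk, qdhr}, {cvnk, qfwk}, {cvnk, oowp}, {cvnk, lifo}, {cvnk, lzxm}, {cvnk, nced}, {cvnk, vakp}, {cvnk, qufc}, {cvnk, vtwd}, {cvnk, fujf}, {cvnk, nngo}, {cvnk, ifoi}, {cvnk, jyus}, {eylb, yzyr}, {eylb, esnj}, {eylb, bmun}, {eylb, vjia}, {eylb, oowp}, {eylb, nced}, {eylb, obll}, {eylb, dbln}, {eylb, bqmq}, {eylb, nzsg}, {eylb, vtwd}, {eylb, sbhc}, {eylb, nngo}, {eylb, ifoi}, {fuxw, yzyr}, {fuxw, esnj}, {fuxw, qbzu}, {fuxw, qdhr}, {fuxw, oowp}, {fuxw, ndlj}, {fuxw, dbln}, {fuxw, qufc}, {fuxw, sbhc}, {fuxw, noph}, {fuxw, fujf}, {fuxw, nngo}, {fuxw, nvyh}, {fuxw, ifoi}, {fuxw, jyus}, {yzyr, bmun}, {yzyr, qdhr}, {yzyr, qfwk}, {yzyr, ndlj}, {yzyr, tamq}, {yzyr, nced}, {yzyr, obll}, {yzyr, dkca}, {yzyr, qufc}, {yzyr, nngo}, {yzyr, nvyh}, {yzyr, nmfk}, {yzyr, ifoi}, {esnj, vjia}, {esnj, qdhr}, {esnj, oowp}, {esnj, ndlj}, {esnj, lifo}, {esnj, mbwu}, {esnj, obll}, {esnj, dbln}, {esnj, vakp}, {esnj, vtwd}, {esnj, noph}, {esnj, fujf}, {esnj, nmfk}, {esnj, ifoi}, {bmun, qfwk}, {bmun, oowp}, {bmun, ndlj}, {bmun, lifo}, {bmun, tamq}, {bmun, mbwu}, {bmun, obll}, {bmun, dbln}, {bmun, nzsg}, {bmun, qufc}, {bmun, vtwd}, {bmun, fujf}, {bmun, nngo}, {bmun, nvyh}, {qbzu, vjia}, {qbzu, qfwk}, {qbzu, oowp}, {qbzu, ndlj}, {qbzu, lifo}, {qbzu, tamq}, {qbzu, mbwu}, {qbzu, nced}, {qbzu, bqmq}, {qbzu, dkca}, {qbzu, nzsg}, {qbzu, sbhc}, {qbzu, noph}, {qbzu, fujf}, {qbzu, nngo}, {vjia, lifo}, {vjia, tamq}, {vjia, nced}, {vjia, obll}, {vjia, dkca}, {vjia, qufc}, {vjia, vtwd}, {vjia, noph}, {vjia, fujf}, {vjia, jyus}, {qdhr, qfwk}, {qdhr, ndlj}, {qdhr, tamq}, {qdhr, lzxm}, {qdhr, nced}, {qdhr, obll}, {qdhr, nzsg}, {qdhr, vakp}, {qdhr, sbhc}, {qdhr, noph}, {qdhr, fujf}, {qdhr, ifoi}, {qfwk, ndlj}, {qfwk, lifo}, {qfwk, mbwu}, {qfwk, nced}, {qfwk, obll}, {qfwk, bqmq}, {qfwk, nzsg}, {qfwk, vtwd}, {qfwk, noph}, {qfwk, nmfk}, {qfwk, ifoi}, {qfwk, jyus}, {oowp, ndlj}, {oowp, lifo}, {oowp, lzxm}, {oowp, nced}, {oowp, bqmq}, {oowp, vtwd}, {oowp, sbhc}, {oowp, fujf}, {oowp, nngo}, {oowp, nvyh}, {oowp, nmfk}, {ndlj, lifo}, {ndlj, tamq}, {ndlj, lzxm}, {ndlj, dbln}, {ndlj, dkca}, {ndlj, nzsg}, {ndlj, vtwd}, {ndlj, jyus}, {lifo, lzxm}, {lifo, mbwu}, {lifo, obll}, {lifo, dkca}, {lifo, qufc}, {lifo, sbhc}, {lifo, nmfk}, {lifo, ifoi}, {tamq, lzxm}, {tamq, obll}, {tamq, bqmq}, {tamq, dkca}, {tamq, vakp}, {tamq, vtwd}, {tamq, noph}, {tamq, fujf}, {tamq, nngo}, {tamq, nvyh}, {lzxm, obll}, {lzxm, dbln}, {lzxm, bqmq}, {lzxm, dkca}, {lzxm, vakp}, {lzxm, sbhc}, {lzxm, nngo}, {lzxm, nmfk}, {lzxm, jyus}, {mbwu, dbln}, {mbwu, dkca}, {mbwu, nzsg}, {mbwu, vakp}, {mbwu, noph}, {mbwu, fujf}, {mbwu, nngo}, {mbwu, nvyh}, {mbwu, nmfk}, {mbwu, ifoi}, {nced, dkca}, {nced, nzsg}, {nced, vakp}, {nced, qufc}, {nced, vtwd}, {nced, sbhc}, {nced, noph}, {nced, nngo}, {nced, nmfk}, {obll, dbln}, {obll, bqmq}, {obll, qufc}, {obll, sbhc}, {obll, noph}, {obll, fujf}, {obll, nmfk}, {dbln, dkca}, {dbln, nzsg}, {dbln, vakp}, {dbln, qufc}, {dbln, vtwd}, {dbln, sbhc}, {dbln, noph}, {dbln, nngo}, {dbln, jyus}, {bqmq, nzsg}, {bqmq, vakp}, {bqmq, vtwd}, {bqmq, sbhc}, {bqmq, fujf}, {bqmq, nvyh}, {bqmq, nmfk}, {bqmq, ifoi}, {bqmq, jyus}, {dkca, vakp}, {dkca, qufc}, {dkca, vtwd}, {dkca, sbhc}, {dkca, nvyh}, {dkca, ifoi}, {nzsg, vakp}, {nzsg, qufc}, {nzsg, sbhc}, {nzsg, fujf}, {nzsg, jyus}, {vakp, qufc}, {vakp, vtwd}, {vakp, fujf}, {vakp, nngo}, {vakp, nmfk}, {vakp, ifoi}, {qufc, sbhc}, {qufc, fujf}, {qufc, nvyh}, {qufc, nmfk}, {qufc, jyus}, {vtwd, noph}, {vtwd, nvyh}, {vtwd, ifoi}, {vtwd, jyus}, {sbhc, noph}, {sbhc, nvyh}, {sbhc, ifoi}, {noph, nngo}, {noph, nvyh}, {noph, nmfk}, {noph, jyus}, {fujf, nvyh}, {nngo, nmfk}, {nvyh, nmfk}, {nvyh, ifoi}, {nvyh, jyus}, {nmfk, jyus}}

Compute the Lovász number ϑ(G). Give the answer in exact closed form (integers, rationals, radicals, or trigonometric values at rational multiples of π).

Vertex sbhc has 18 neighbors: veqi, eylb, fuxw, qbzu, qdhr, oowp, lifo, lzxm, nced, obll, dbln, bqmq, dkca, nzsg, qufc, noph, nvyh, ifoi.
Vertex ifoi has 18 neighbors: wrny, diml, veqi, cvnk, eylb, fuxw, yzyr, esnj, qdhr, qfwk, lifo, mbwu, bqmq, dkca, vakp, vtwd, sbhc, nvyh.
N(vjia) = {wrny, diml, veqi, rvdn, cvnk, eylb, esnj, qbzu, lifo, tamq, nced, obll, dkca, qufc, vtwd, noph, fujf, jyus}, |N(vjia)| = 18.
Vertex bqmq has 18 neighbors: wrny, diml, eylb, qbzu, qfwk, oowp, tamq, lzxm, obll, nzsg, vakp, vtwd, sbhc, fujf, nvyh, nmfk, ifoi, jyus.
18-regular, N=37; SR(37,18,8,9) — a Paley graph.
A has 3 distinct eigenvalues ≈ [18.0, 2.5414, -3.5414].
λ_max=18, λ_min=-sqrt(37)/2 - 1/2; ϑ = −37·λ_min/(λ_max−λ_min) = sqrt(37).
ϑ(G) ≈ 6.0828.

sqrt(37)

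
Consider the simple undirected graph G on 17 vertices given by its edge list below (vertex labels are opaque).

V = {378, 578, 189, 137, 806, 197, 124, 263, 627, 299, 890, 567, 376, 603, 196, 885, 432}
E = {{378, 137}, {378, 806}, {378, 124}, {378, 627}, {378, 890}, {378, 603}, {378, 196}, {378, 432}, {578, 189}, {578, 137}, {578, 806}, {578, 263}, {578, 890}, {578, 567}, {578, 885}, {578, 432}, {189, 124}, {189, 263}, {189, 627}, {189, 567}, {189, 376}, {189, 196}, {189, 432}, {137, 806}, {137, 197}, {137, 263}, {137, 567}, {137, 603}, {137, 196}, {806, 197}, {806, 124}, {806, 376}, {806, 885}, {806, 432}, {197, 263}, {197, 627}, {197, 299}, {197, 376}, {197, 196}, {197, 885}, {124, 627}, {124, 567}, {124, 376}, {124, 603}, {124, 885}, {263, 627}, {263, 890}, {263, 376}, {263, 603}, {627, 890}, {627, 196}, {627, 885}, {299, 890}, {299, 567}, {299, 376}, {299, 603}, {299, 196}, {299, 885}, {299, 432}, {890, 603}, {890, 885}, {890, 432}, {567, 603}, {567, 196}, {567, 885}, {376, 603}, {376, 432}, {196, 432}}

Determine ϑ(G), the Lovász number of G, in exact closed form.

Vertex 432 has 8 neighbors: 378, 578, 189, 806, 299, 890, 376, 196.
Vertex 806 has 8 neighbors: 378, 578, 137, 197, 124, 376, 885, 432.
deg(603) = 8; N(603) = {378, 137, 124, 263, 299, 890, 567, 376}.
deg(578) = 8; N(578) = {189, 137, 806, 263, 890, 567, 885, 432}.
G on 17 vertices is 8-regular; SR(17,8,3,4) — a Paley graph.
A has 3 distinct eigenvalues ≈ [8.0, 1.561553, -2.561553].
With N=17: ϑ(G) = 17·(-(-sqrt(17)/2 - 1/2))/(8−(-sqrt(17)/2 - 1/2)) = sqrt(17).
≈ 4.123106 (to 6 d.p.).

sqrt(17)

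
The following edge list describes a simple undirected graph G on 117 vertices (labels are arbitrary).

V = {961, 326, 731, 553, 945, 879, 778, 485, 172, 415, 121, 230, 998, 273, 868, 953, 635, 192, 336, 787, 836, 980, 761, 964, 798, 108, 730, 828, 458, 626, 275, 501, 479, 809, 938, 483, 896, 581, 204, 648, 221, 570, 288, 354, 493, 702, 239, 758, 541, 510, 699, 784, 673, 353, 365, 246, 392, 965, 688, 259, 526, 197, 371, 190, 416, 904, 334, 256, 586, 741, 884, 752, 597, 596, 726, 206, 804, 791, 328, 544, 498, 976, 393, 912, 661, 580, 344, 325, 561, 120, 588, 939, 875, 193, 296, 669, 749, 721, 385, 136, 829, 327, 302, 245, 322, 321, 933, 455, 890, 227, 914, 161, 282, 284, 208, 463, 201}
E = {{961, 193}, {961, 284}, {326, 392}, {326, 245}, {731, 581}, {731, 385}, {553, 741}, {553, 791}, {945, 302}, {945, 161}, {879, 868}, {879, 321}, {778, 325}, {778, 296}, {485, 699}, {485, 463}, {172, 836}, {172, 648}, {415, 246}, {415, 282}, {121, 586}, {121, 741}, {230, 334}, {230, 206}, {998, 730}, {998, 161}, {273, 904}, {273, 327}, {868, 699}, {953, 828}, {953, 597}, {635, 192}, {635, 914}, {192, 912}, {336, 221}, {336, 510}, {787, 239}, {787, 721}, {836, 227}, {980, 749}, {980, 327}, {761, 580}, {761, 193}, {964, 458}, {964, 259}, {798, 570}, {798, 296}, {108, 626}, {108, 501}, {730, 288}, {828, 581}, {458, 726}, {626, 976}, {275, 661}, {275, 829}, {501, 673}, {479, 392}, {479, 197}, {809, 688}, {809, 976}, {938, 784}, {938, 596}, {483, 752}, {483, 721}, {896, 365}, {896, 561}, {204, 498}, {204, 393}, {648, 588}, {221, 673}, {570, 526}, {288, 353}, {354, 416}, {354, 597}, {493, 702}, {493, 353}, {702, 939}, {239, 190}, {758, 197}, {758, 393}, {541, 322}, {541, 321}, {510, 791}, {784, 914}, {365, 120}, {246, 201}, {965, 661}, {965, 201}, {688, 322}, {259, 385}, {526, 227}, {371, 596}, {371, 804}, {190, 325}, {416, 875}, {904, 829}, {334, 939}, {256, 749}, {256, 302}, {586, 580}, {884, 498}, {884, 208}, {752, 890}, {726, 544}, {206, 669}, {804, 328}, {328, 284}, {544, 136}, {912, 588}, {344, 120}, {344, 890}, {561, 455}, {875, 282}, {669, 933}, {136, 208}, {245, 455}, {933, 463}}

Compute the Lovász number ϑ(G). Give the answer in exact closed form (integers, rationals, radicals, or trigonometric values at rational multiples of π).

117*cos(pi/117)/(cos(pi/117) + 1)

Vertex 884 has 2 neighbors: 498, 208.
Vertex 328 has 2 neighbors: 804, 284.
N(904) = {273, 829}, |N(904)| = 2.
N(570) = {798, 526}, |N(570)| = 2.
deg(v) = 2 for all v (|V|=117); this is C_{117}, the 117-cycle.
A has 59 distinct eigenvalues ≈ [2.0, 1.997, 1.988, 1.974, 1.954, 1.928, 1.897, 1.86, 1.818, 1.771, 1.718, 1.661, 1.599, 1.532, 1.461, 1.385, 1.306, 1.223, 1.136, 1.046, 0.953, 0.857, 0.759, 0.659, 0.556, 0.453, 0.347, 0.241, 0.134, 0.027, -0.081, -0.188, -0.294, -0.4, -0.505, -0.608, -0.709, -0.809, -0.906, -1.0, -1.092, -1.18, -1.265, -1.346, -1.424, -1.497, -1.566, -1.631, -1.69, -1.745, -1.795, -1.84, -1.879, -1.913, -1.942, -1.965, -1.982, -1.994, -1.999].
λ_max=2, λ_min=-2*cos(pi/117); ϑ = −117·λ_min/(λ_max−λ_min) = 117*cos(pi/117)/(cos(pi/117) + 1).
≈ 58.48945 (to 5 d.p.).
Sandwich: α(G)=58 ≤ ϑ(G)=117*cos(pi/117)/(cos(pi/117) + 1) ≤ χ(Ḡ)=59 (both strict).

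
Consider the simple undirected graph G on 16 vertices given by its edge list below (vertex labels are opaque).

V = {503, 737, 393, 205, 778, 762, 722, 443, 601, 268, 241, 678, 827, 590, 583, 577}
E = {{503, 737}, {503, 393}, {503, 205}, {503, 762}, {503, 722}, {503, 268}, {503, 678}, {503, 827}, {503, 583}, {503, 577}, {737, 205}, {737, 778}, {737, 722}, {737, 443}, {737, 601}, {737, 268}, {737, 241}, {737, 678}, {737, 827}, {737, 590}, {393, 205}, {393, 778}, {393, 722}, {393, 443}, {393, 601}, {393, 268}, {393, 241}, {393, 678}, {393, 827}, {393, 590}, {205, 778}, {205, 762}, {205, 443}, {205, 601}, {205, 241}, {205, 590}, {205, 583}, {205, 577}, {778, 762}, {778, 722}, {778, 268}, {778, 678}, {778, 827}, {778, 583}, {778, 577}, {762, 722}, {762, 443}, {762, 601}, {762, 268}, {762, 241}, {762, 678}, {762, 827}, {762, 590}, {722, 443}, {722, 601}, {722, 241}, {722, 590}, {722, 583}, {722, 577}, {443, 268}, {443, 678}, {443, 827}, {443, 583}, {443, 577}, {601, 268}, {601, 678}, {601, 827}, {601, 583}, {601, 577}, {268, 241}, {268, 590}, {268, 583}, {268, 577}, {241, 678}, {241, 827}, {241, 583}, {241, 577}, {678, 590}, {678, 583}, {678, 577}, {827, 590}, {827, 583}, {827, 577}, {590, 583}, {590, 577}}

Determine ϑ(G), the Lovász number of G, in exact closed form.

6

N(762) = {503, 205, 778, 722, 443, 601, 268, 241, 678, 827, 590}, |N(762)| = 11.
N(577) = {503, 205, 778, 722, 443, 601, 268, 241, 678, 827, 590}, |N(577)| = 11.
deg(778) = 10; N(778) = {737, 393, 205, 762, 722, 268, 678, 827, 583, 577}.
Vertex 268 has 11 neighbors: 503, 737, 393, 778, 762, 443, 601, 241, 590, 583, 577.
G = K_{6,5,5}: α = 6 = χ(Ḡ), so ϑ = 6.
Numerically 6.000000.
6 ≤ 6 ≤ 6: collapsed.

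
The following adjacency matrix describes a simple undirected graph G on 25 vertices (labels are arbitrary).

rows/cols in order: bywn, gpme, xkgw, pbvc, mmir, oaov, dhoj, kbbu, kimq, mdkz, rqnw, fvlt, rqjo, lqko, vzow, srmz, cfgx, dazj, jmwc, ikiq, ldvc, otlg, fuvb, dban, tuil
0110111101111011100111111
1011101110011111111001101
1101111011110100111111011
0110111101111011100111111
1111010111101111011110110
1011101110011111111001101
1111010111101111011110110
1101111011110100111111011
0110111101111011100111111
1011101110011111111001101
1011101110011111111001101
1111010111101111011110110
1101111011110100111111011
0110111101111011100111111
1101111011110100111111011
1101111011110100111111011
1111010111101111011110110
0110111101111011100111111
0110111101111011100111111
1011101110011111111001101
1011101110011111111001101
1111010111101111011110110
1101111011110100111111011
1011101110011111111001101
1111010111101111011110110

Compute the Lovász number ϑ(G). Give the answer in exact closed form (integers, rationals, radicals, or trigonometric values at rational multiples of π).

7

deg(oaov) = 18; N(oaov) = {bywn, xkgw, pbvc, mmir, dhoj, kbbu, kimq, fvlt, rqjo, lqko, vzow, srmz, cfgx, dazj, jmwc, otlg, fuvb, tuil}.
Vertex dhoj has 19 neighbors: bywn, gpme, xkgw, pbvc, oaov, kbbu, kimq, mdkz, rqnw, rqjo, lqko, vzow, srmz, dazj, jmwc, ikiq, ldvc, fuvb, dban.
Vertex rqnw has 18 neighbors: bywn, xkgw, pbvc, mmir, dhoj, kbbu, kimq, fvlt, rqjo, lqko, vzow, srmz, cfgx, dazj, jmwc, otlg, fuvb, tuil.
deg(mdkz) = 18; N(mdkz) = {bywn, xkgw, pbvc, mmir, dhoj, kbbu, kimq, fvlt, rqjo, lqko, vzow, srmz, cfgx, dazj, jmwc, otlg, fuvb, tuil}.
Complete 4-partite, parts [7, 6, 6, 6]: perfect, ϑ = α = 7.
Numerically 7.00000.
α=7, χ(Ḡ)=7; ϑ=7 lies between (collapsed).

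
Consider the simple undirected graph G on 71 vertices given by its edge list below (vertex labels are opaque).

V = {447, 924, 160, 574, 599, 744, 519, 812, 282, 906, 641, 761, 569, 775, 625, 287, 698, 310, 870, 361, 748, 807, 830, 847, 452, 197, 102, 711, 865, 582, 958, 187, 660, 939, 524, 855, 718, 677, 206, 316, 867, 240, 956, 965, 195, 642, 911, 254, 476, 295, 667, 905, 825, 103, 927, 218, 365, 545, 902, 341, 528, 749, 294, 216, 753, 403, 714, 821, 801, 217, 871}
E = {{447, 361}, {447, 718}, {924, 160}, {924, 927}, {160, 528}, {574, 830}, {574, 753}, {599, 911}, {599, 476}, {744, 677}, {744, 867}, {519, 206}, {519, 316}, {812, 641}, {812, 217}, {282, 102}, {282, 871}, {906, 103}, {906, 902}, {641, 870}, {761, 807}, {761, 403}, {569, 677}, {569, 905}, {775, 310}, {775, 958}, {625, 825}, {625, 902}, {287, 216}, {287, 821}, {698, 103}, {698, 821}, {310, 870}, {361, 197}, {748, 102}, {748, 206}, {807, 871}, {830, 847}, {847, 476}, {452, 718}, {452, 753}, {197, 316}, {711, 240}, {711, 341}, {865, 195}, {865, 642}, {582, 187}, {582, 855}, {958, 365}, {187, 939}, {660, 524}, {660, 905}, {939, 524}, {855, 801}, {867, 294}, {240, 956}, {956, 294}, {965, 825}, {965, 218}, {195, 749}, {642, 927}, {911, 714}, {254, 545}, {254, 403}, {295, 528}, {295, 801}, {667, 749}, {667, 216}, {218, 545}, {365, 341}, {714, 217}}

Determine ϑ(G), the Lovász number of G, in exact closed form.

71*cos(pi/71)/(cos(pi/71) + 1)

N(294) = {867, 956}, |N(294)| = 2.
deg(103) = 2; N(103) = {906, 698}.
deg(642) = 2; N(642) = {865, 927}.
deg(476) = 2; N(476) = {599, 847}.
71-vertex 2-regular graph: a single 71-cycle (edge-transitive).
Distinct eigenvalues (to 5 d.p.): [2.0, 1.99217, 1.96876, 1.92993, 1.876, 1.80739, 1.72463, 1.62837, 1.51937, 1.39848, 1.26665, 1.1249, 0.97435, 0.81617, 0.6516, 0.48194, 0.3085, 0.13265, -0.04424, -0.22079, -0.3956, -0.56732, -0.7346, -0.89613, -1.05065, -1.19694, -1.33387, -1.46036, -1.57542, -1.67814, -1.76774, -1.8435, -1.90483, -1.95125, -1.98241, -1.99804].
ϑ = −N·λ_min/(λ_max−λ_min) = −71·(-2*cos(pi/71))/(2−(-2*cos(pi/71))) = 71*cos(pi/71)/(cos(pi/71) + 1).
Numerically 35.48262.
α=35, χ(Ḡ)=36; ϑ=71*cos(pi/71)/(cos(pi/71) + 1) lies between (both strict).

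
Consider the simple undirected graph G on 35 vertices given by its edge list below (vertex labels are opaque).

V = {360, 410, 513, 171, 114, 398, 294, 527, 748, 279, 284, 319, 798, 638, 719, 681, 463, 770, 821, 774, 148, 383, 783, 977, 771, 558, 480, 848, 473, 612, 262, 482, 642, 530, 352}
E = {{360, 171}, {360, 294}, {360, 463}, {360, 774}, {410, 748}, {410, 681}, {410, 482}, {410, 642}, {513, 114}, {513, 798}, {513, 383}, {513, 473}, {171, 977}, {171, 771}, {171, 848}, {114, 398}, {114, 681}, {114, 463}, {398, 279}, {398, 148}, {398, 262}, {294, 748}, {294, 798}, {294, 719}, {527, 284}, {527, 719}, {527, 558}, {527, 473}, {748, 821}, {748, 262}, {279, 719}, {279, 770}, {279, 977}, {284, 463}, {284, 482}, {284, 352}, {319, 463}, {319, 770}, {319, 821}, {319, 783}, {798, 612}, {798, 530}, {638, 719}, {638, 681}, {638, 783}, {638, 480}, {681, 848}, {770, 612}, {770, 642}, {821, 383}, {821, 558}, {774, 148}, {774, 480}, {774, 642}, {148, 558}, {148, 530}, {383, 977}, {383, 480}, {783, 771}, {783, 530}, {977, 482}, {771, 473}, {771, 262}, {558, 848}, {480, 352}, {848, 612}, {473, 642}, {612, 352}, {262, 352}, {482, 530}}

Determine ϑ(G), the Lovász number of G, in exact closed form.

deg(821) = 4; N(821) = {748, 319, 383, 558}.
deg(114) = 4; N(114) = {513, 398, 681, 463}.
Vertex 783 has 4 neighbors: 319, 638, 771, 530.
N(473) = {513, 527, 771, 642}, |N(473)| = 4.
4-regular, N=35; Kneser-type, 3-subsets of [7].
The 4 distinct eigenvalues: [4.0, 2.0, -1.0, -3.0].
ϑ = −N·λ_min/(λ_max−λ_min) = −35·(-3)/(4−(-3)) = 15.
= 15.00000000… (decimal).

15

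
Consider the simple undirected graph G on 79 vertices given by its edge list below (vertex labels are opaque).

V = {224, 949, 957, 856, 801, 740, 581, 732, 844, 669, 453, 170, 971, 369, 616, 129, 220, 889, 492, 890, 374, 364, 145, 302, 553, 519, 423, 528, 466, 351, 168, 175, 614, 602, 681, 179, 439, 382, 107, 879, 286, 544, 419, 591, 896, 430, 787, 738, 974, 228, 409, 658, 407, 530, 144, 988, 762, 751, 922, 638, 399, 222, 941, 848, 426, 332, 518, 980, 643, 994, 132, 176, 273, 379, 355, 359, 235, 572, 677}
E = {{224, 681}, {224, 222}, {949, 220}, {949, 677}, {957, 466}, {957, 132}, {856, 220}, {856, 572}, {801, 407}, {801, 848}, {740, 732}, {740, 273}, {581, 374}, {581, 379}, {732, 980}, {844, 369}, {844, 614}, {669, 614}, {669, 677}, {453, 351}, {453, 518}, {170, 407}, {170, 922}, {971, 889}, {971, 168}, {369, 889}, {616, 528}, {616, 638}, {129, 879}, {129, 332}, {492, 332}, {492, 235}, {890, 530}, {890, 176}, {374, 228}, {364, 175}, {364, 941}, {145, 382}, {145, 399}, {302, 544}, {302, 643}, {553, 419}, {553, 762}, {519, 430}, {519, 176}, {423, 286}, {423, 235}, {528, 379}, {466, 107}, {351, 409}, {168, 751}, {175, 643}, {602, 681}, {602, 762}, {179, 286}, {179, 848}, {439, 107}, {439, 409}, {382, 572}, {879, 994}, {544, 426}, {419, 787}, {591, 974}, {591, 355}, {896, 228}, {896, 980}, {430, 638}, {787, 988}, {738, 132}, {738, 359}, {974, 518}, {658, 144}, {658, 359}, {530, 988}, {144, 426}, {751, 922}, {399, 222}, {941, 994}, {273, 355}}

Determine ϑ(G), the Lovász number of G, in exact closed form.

deg(890) = 2; N(890) = {530, 176}.
Vertex 572 has 2 neighbors: 856, 382.
Vertex 762 has 2 neighbors: 553, 602.
deg(175) = 2; N(175) = {364, 643}.
deg(v) = 2 for all v (|V|=79); connected 2-regular on 79 ⇒ C_{79}.
spec(A) ≈ [2.0, 1.993678, 1.974751, 1.943339, 1.89964, 1.843932, 1.776565, 1.697967, 1.608633, 1.509129, 1.400084, 1.282187, 1.156184, 1.022871, 0.883091, 0.737728, 0.587701, 0.433958, 0.277471, 0.11923, -0.039764, -0.198508, -0.355996, -0.511233, -0.663239, -0.811051, -0.953735, -1.09039, -1.22015, -1.342197, -1.455758, -1.560115, -1.654608, -1.738641, -1.811681, -1.873267, -1.92301, -1.960595, -1.985784, -1.998419] (distinct, 6 d.p.).
Lovász (edge-transitive): ϑ = −79·(-2*cos(pi/79))/((2)−(-2*cos(pi/79))) = 79*cos(pi/79)/(cos(pi/79) + 1).
Numerically 39.48437942.
39 ≤ 79*cos(pi/79)/(cos(pi/79) + 1) ≤ 40: both strict.

79*cos(pi/79)/(cos(pi/79) + 1)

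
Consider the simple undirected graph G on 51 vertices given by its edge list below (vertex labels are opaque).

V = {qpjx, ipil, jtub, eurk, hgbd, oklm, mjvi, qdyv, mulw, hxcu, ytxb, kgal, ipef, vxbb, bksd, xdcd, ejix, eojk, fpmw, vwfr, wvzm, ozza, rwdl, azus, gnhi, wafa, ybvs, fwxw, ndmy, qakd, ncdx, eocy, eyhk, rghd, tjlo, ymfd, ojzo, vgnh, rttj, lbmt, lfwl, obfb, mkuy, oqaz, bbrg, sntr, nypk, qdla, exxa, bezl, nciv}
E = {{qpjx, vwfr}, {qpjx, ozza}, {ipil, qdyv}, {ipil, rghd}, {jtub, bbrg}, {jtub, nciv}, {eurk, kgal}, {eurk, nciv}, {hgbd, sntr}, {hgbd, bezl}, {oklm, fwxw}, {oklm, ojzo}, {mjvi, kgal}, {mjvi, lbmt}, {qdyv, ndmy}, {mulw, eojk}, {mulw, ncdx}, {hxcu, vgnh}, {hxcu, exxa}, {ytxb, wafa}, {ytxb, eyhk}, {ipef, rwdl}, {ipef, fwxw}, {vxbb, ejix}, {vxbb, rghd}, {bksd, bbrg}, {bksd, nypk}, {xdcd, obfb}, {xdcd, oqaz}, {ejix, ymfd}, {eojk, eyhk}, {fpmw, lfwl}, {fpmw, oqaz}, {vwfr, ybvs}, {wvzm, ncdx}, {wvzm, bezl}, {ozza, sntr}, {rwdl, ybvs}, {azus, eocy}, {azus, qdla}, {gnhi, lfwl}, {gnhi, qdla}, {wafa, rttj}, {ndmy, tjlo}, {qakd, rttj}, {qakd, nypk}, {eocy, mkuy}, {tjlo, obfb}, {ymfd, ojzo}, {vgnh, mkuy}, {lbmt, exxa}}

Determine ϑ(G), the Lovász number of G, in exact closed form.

N(qdla) = {azus, gnhi}, |N(qdla)| = 2.
N(rttj) = {wafa, qakd}, |N(rttj)| = 2.
deg(fpmw) = 2; N(fpmw) = {lfwl, oqaz}.
deg(ipil) = 2; N(ipil) = {qdyv, rghd}.
G on 51 vertices is 2-regular; connected 2-regular on 51 ⇒ C_{51}.
spec(A) ≈ [2.0, 1.98484, 1.93959, 1.86494, 1.76202, 1.63239, 1.47802, 1.30124, 1.10473, 0.89148, 0.66471, 0.42787, 0.18454, -0.06159, -0.30678, -0.54733, -0.77957, -1.0, -1.20527, -1.39227, -1.55816, -1.70043, -1.81693, -1.90588, -1.96595, -1.99621] (distinct, 5 d.p.).
−51·(-2*cos(pi/51)) / ((2)−(-2*cos(pi/51))) = 51*cos(pi/51)/(cos(pi/51) + 1) = ϑ(G).
= 25.4757945… (decimal).
Sandwich: α(G)=25 ≤ ϑ(G)=51*cos(pi/51)/(cos(pi/51) + 1) ≤ χ(Ḡ)=26 (both strict).

51*cos(pi/51)/(cos(pi/51) + 1)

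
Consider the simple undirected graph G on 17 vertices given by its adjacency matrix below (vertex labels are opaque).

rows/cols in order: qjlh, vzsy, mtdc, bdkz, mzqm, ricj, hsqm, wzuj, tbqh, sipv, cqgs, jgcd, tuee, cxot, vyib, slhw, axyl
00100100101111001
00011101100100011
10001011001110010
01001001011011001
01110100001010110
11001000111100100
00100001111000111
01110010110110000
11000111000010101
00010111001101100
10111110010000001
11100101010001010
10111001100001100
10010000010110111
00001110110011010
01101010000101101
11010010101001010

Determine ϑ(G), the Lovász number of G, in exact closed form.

sqrt(17)

N(tbqh) = {qjlh, vzsy, ricj, hsqm, wzuj, tuee, vyib, axyl}, |N(tbqh)| = 8.
Vertex cxot has 8 neighbors: qjlh, bdkz, sipv, jgcd, tuee, vyib, slhw, axyl.
deg(bdkz) = 8; N(bdkz) = {vzsy, mzqm, wzuj, sipv, cqgs, tuee, cxot, axyl}.
N(axyl) = {qjlh, vzsy, bdkz, hsqm, tbqh, cqgs, cxot, slhw}, |N(axyl)| = 8.
G on 17 vertices is 8-regular; strongly regular (17,8,3,4).
Distinct eigenvalues (to 4 d.p.): [8.0, 1.5616, -2.5616].
ϑ = −N·λ_min/(λ_max−λ_min) = −17·(-sqrt(17)/2 - 1/2)/(8−(-sqrt(17)/2 - 1/2)) = sqrt(17).
= 4.12311… (decimal).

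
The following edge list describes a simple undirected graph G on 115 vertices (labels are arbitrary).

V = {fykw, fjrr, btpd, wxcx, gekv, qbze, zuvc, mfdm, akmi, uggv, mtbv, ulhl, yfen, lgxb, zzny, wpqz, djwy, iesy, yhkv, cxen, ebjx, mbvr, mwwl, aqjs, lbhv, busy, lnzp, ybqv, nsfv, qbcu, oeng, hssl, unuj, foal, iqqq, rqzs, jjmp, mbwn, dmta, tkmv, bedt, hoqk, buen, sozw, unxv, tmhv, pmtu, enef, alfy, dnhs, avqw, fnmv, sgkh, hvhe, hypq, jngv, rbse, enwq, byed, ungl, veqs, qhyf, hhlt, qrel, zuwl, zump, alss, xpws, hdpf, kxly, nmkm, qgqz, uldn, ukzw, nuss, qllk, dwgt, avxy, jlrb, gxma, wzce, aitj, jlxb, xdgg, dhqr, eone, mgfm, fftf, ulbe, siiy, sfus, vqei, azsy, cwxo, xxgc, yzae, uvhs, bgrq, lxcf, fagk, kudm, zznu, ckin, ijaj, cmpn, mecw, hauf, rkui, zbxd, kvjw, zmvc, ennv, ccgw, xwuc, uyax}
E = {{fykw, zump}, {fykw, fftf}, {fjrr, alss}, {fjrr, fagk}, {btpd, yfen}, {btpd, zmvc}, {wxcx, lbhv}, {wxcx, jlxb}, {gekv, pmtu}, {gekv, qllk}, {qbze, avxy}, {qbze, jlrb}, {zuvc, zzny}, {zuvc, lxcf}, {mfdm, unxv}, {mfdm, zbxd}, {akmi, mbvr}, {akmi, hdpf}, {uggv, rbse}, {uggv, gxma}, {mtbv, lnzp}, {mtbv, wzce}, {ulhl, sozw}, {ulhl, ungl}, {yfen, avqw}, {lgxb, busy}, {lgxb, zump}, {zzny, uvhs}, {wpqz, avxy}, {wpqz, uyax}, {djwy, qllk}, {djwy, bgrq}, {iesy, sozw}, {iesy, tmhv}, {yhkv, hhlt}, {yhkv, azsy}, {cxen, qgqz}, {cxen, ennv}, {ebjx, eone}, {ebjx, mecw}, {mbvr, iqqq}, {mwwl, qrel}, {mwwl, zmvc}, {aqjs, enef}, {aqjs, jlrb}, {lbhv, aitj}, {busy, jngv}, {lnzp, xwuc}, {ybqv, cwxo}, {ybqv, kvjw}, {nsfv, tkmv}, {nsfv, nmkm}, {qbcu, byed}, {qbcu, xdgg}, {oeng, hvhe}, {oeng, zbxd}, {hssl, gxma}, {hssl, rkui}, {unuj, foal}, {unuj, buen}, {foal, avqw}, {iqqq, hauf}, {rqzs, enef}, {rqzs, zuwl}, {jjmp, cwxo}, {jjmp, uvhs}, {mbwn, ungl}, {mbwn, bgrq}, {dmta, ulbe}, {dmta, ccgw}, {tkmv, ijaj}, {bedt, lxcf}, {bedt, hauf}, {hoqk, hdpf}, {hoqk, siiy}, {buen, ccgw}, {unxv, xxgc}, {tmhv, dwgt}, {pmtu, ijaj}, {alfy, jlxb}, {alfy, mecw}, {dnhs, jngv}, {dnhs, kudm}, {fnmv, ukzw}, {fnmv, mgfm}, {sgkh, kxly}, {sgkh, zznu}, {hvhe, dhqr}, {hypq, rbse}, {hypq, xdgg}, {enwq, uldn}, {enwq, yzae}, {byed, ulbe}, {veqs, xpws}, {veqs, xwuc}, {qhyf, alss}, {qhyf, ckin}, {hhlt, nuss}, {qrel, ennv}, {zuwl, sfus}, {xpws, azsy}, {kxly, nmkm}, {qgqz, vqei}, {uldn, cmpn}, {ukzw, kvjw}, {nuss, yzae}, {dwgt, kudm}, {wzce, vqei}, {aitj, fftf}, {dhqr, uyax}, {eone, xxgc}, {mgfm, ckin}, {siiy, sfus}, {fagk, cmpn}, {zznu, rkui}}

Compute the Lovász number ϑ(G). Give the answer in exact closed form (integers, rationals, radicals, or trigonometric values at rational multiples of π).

115*cos(pi/115)/(cos(pi/115) + 1)

Vertex dwgt has 2 neighbors: tmhv, kudm.
N(kxly) = {sgkh, nmkm}, |N(kxly)| = 2.
Vertex qbcu has 2 neighbors: byed, xdgg.
deg(hssl) = 2; N(hssl) = {gxma, rkui}.
2-regular, N=115; a single 115-cycle (edge-transitive).
The 58 distinct eigenvalues: [2.0, 1.997016, 1.988071, 1.973194, 1.952428, 1.925835, 1.893494, 1.855503, 1.811974, 1.763037, 1.708839, 1.649541, 1.58532, 1.516368, 1.44289, 1.365106, 1.283249, 1.197561, 1.1083, 1.01573, 0.92013, 0.821784, 0.720985, 0.618034, 0.513239, 0.406912, 0.299371, 0.190936, 0.081932, -0.027317, -0.136485, -0.245245, -0.353273, -0.460247, -0.565848, -0.669759, -0.771672, -0.871282, -0.968292, -1.062411, -1.153361, -1.240868, -1.324672, -1.404522, -1.480181, -1.551423, -1.618034, -1.679817, -1.736586, -1.788173, -1.834423, -1.875198, -1.910377, -1.939855, -1.963543, -1.981372, -1.993287, -1.999254].
Lovász (edge-transitive): ϑ = −115·(-2*cos(pi/115))/((2)−(-2*cos(pi/115))) = 115*cos(pi/115)/(cos(pi/115) + 1).
ϑ(G) ≈ 57.4892708.
Sandwich: α(G)=57 ≤ ϑ(G)=115*cos(pi/115)/(cos(pi/115) + 1) ≤ χ(Ḡ)=58 (both strict).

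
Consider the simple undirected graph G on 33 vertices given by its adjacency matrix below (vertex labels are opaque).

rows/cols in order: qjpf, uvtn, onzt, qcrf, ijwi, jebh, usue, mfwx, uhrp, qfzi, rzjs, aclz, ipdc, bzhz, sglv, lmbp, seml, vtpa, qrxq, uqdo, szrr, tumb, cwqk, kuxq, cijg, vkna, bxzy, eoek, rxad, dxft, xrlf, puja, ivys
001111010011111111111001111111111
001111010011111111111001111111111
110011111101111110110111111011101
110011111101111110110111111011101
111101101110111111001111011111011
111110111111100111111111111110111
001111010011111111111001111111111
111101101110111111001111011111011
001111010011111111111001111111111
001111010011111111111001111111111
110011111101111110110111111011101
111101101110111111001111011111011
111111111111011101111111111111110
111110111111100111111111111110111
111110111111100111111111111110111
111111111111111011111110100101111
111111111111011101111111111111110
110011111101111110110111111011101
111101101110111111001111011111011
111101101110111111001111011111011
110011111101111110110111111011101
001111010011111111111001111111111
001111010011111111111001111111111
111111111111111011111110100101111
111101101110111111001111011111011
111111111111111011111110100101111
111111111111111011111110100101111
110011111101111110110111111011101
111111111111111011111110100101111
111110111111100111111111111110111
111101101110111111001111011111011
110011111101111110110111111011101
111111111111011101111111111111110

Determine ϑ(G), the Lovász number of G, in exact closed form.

Vertex eoek has 26 neighbors: qjpf, uvtn, ijwi, jebh, usue, mfwx, uhrp, qfzi, aclz, ipdc, bzhz, sglv, lmbp, seml, qrxq, uqdo, tumb, cwqk, kuxq, cijg, vkna, bxzy, rxad, dxft, xrlf, ivys.
N(rzjs) = {qjpf, uvtn, ijwi, jebh, usue, mfwx, uhrp, qfzi, aclz, ipdc, bzhz, sglv, lmbp, seml, qrxq, uqdo, tumb, cwqk, kuxq, cijg, vkna, bxzy, rxad, dxft, xrlf, ivys}, |N(rzjs)| = 26.
N(usue) = {onzt, qcrf, ijwi, jebh, mfwx, rzjs, aclz, ipdc, bzhz, sglv, lmbp, seml, vtpa, qrxq, uqdo, szrr, kuxq, cijg, vkna, bxzy, eoek, rxad, dxft, xrlf, puja, ivys}, |N(usue)| = 26.
Vertex uvtn has 26 neighbors: onzt, qcrf, ijwi, jebh, mfwx, rzjs, aclz, ipdc, bzhz, sglv, lmbp, seml, vtpa, qrxq, uqdo, szrr, kuxq, cijg, vkna, bxzy, eoek, rxad, dxft, xrlf, puja, ivys.
K_{7,7,7,5,4,3} (perfect); ϑ(G) = α(G) = max{7,7,7,5,4,3} = 7.
ϑ(G) ≈ 7.000000.
Check 7 ≤ 7 ≤ 7: collapsed.

7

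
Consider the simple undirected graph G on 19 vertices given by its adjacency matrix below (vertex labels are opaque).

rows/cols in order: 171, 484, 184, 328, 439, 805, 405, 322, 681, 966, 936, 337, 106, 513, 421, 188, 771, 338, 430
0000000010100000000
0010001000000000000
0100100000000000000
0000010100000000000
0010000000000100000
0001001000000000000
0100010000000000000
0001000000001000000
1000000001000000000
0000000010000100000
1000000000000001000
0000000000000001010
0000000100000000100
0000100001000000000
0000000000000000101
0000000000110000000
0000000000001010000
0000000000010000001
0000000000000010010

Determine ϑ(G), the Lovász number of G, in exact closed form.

deg(966) = 2; N(966) = {681, 513}.
N(439) = {184, 513}, |N(439)| = 2.
Vertex 171 has 2 neighbors: 681, 936.
Vertex 805 has 2 neighbors: 328, 405.
19-vertex 2-regular graph: the odd cycle C_{19}.
A has 10 distinct eigenvalues ≈ [2.0, 1.892, 1.578, 1.094, 0.491, -0.165, -0.803, -1.355, -1.759, -1.973].
Lovász (edge-transitive): ϑ = −19·(-2*cos(pi/19))/((2)−(-2*cos(pi/19))) = 19*cos(pi/19)/(cos(pi/19) + 1).
ϑ(G) ≈ 9.4347714.
Sandwich: α(G)=9 ≤ ϑ(G)=19*cos(pi/19)/(cos(pi/19) + 1) ≤ χ(Ḡ)=10 (both strict).

19*cos(pi/19)/(cos(pi/19) + 1)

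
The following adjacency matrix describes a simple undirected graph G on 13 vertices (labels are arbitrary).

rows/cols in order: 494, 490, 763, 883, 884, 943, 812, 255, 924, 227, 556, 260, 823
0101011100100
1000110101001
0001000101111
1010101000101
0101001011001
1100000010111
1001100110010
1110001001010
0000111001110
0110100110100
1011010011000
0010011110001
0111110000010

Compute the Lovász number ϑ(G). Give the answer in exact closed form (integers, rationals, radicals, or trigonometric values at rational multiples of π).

sqrt(13)

Vertex 227 has 6 neighbors: 490, 763, 884, 255, 924, 556.
N(924) = {884, 943, 812, 227, 556, 260}, |N(924)| = 6.
N(884) = {490, 883, 812, 924, 227, 823}, |N(884)| = 6.
deg(556) = 6; N(556) = {494, 763, 883, 943, 924, 227}.
G on 13 vertices is 6-regular; strongly regular (13,6,2,3).
Distinct eigenvalues (to 6 d.p.): [6.0, 1.302776, -2.302776].
Lovász (edge-transitive): ϑ = −13·(-sqrt(13)/2 - 1/2)/((6)−(-sqrt(13)/2 - 1/2)) = sqrt(13).
Numerically 3.60555128.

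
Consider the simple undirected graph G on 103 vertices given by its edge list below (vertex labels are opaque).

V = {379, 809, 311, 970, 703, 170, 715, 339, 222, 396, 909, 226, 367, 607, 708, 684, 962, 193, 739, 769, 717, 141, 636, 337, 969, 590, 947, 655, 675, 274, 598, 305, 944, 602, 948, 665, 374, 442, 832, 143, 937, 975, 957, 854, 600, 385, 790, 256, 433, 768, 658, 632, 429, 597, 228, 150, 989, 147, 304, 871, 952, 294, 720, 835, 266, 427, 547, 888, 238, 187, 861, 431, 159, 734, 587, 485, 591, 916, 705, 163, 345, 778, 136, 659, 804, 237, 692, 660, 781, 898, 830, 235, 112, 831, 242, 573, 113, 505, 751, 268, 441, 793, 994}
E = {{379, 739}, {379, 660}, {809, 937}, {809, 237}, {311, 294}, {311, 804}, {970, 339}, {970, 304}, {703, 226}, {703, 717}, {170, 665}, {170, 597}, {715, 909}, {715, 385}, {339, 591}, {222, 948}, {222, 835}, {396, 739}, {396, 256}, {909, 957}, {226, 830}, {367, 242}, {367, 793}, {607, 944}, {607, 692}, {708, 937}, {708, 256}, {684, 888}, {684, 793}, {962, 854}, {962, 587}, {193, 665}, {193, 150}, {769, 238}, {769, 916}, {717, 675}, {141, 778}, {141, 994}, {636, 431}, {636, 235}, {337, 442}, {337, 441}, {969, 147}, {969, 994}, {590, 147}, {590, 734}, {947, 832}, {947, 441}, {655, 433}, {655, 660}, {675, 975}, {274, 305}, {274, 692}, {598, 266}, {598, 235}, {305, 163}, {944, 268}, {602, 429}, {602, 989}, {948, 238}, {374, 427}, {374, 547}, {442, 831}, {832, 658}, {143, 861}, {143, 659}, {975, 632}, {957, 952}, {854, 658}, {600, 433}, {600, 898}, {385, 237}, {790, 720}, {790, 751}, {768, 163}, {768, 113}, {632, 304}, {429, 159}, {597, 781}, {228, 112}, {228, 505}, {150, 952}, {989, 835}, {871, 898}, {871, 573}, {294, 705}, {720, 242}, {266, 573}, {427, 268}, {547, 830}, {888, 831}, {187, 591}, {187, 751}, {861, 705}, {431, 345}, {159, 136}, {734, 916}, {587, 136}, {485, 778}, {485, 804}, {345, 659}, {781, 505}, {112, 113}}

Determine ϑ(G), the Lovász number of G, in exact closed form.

103*cos(pi/103)/(cos(pi/103) + 1)

deg(659) = 2; N(659) = {143, 345}.
N(916) = {769, 734}, |N(916)| = 2.
deg(778) = 2; N(778) = {141, 485}.
deg(547) = 2; N(547) = {374, 830}.
2-regular, N=103; the odd cycle C_{103}.
Distinct eigenvalues (to 6 d.p.): [2.0, 1.99628, 1.985134, 1.966602, 1.940755, 1.907689, 1.867525, 1.820414, 1.766531, 1.706077, 1.639275, 1.566376, 1.487649, 1.403389, 1.313908, 1.219538, 1.120632, 1.017558, 0.910698, 0.80045, 0.687224, 0.571442, 0.453534, 0.333938, 0.213101, 0.091471, -0.0305, -0.152357, -0.273647, -0.393919, -0.512726, -0.629626, -0.744183, -0.855972, -0.964576, -1.069593, -1.17063, -1.267312, -1.35928, -1.446192, -1.527723, -1.603572, -1.673454, -1.737112, -1.794307, -1.844828, -1.888485, -1.925117, -1.954588, -1.976787, -1.991633, -1.99907].
ϑ = −N·λ_min/(λ_max−λ_min) = −103·(-2*cos(pi/103))/(2−(-2*cos(pi/103))) = 103*cos(pi/103)/(cos(pi/103) + 1).
≈ 51.488020467 (to 9 d.p.).
51 ≤ 103*cos(pi/103)/(cos(pi/103) + 1) ≤ 52: both strict.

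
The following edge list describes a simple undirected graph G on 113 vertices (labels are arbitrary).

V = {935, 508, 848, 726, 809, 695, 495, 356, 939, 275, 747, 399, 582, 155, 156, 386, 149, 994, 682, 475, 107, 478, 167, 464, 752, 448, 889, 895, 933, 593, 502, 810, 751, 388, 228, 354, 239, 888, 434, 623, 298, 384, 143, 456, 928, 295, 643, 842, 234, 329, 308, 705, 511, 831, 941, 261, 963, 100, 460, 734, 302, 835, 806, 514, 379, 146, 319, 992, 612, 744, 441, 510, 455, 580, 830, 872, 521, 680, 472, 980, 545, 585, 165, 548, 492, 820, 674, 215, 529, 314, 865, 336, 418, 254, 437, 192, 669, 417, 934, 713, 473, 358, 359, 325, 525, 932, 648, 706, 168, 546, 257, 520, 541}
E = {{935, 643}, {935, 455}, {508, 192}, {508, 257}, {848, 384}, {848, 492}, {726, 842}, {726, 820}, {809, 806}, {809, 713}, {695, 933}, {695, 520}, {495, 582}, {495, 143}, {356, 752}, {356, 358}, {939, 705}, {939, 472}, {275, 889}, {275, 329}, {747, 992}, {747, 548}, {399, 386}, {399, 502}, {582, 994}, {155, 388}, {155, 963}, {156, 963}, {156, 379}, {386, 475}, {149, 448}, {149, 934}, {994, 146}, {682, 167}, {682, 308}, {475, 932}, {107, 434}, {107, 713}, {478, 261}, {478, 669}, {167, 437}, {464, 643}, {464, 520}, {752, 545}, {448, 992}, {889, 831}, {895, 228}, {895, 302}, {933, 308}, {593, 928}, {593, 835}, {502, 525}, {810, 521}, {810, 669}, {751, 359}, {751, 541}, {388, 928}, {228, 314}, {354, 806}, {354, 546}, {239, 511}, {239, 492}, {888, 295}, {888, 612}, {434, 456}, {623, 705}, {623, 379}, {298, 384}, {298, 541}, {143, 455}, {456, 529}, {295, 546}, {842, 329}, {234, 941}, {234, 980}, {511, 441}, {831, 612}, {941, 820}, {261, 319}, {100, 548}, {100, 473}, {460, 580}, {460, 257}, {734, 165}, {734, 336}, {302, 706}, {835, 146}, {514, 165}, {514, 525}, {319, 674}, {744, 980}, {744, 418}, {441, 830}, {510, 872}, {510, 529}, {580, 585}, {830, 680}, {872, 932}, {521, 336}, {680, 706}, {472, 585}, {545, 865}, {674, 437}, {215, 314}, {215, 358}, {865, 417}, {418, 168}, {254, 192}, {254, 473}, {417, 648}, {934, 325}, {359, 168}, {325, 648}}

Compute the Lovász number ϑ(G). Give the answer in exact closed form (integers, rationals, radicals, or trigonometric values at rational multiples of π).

deg(417) = 2; N(417) = {865, 648}.
deg(168) = 2; N(168) = {418, 359}.
deg(809) = 2; N(809) = {806, 713}.
Vertex 464 has 2 neighbors: 643, 520.
2-regular, N=113; the odd cycle C_{113}.
spec(A) ≈ [2.0, 1.99691, 1.98765, 1.97224, 1.95074, 1.9232, 1.88973, 1.85041, 1.80537, 1.75475, 1.69871, 1.63742, 1.57106, 1.49985, 1.42401, 1.34376, 1.25936, 1.17107, 1.07915, 0.98391, 0.88562, 0.78459, 0.68114, 0.57558, 0.46824, 0.35946, 0.24956, 0.1389, 0.0278, -0.08338, -0.1943, -0.30463, -0.41401, -0.52211, -0.6286, -0.73315, -0.83543, -0.93512, -1.03193, -1.12555, -1.21568, -1.30206, -1.38442, -1.4625, -1.53605, -1.60486, -1.66871, -1.7274, -1.78075, -1.8286, -1.87079, -1.9072, -1.93772, -1.96225, -1.98071, -1.99305, -1.99923] (distinct, 5 d.p.).
Lovász (edge-transitive): ϑ = −113·(-2*cos(pi/113))/((2)−(-2*cos(pi/113))) = 113*cos(pi/113)/(cos(pi/113) + 1).
Numerically 56.4890809.
Lovász sandwich 56 ≤ 113*cos(pi/113)/(cos(pi/113) + 1) ≤ 57: both strict.

113*cos(pi/113)/(cos(pi/113) + 1)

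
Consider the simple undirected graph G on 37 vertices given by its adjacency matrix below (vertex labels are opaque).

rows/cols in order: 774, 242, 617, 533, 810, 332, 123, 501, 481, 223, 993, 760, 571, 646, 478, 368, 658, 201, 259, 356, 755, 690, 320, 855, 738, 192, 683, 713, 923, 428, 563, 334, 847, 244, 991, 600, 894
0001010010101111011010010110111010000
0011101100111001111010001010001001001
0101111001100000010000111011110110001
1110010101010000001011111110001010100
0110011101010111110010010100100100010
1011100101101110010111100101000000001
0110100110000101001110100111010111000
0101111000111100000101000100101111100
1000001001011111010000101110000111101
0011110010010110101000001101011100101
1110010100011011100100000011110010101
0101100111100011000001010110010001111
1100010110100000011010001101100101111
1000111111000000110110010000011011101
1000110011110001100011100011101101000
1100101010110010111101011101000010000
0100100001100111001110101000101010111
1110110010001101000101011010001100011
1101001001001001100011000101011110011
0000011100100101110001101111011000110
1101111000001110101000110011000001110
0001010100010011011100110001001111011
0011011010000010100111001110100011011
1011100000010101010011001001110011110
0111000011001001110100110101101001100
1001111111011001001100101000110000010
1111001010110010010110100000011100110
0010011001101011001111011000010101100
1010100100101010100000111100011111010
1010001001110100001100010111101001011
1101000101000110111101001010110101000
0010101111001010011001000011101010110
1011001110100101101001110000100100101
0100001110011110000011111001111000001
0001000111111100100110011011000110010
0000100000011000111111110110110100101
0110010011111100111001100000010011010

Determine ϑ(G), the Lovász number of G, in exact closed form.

N(501) = {242, 533, 810, 332, 123, 993, 760, 571, 646, 356, 690, 192, 923, 563, 334, 847, 244, 991}, |N(501)| = 18.
N(244) = {242, 123, 501, 481, 760, 571, 646, 478, 755, 690, 320, 855, 738, 713, 923, 428, 563, 894}, |N(244)| = 18.
deg(774) = 18; N(774) = {533, 332, 481, 993, 571, 646, 478, 368, 201, 259, 755, 855, 192, 683, 923, 428, 563, 847}.
deg(123) = 18; N(123) = {242, 617, 810, 501, 481, 646, 368, 259, 356, 755, 320, 192, 683, 713, 428, 334, 847, 244}.
Every vertex has degree 18 (N=37); Paley(37): SR with (k,λ,μ)=(18,8,9).
spec(A) ≈ [18.0, 2.541, -3.541] (distinct, 3 d.p.).
λ_max=18, λ_min=-sqrt(37)/2 - 1/2; ϑ = −37·λ_min/(λ_max−λ_min) = sqrt(37).
= 6.082763… (decimal).

sqrt(37)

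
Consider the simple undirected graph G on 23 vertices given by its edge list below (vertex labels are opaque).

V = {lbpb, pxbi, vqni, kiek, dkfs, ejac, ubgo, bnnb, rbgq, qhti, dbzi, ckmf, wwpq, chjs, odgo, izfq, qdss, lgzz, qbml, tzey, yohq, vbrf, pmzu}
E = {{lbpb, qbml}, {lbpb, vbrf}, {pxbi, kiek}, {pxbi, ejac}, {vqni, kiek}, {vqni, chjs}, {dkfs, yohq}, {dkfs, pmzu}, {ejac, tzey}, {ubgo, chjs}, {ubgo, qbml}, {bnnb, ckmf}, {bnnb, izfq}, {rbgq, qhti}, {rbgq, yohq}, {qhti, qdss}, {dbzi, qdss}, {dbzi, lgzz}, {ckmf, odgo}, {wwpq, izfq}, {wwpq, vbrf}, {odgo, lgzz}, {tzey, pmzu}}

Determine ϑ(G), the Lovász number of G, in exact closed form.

23*cos(pi/23)/(cos(pi/23) + 1)

Vertex vqni has 2 neighbors: kiek, chjs.
Vertex lgzz has 2 neighbors: dbzi, odgo.
N(qhti) = {rbgq, qdss}, |N(qhti)| = 2.
Vertex rbgq has 2 neighbors: qhti, yohq.
2-regular, N=23; connected 2-regular on 23 ⇒ C_{23}.
A has 12 distinct eigenvalues ≈ [2.0, 1.925835, 1.708839, 1.365106, 0.92013, 0.406912, -0.136485, -0.669759, -1.153361, -1.551423, -1.834423, -1.981372].
Lovász: ϑ = −23(-2*cos(pi/23))/(2+-(-1)*2*cos(pi/23)) = 23*cos(pi/23)/(cos(pi/23) + 1).
= 11.446193612… (decimal).
Lovász sandwich 11 ≤ 23*cos(pi/23)/(cos(pi/23) + 1) ≤ 12: both strict.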